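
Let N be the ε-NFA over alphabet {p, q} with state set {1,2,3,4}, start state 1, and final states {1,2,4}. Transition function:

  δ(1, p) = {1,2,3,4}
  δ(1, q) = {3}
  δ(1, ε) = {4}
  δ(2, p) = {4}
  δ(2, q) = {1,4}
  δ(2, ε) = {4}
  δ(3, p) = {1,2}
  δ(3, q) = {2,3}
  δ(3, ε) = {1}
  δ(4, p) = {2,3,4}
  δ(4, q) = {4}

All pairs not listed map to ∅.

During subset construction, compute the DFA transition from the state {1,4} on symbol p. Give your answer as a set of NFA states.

{1,2,3,4}

δ(1,p) = {1,2,3,4}; δ(4,p) = {2,3,4}.
Union: {1,2,3,4}.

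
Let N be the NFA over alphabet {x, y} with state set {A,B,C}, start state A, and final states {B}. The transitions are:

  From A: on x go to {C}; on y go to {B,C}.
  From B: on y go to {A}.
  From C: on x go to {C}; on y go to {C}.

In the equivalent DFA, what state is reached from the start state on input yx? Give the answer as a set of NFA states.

{C}

Start: {A}.
δ(A,y) = {B,C}.
Union: {B,C}.
After y: {B,C}.
δ(B,x) = ∅; δ(C,x) = {C}.
Union: {C}.
After x: {C}.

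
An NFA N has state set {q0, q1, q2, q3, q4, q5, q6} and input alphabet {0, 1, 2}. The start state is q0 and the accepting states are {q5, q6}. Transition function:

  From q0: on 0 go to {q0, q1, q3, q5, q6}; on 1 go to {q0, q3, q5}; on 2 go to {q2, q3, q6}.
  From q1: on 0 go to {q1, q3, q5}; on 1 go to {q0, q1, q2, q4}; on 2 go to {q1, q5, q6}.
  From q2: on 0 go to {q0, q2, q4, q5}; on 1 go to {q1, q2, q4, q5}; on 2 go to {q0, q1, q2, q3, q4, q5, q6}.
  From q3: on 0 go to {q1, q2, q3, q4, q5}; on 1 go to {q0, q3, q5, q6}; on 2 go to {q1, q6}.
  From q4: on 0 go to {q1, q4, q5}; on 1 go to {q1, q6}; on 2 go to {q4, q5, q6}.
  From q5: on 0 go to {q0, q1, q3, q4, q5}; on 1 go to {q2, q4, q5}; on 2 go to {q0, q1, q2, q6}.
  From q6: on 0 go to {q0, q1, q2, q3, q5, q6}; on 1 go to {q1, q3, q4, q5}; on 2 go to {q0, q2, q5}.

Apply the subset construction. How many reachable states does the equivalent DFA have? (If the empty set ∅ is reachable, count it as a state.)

8

Start state of the DFA: {q0}.
{q0} --0--> {q0, q1, q3, q5, q6}  [new]
{q0} --1--> {q0, q3, q5}  [new]
{q0} --2--> {q2, q3, q6}  [new]
{q0, q1, q3, q5, q6} --0--> {q0, q1, q2, q3, q4, q5, q6}  [new]
{q0, q1, q3, q5, q6} --1--> {q0, q1, q2, q3, q4, q5, q6}  [seen]
{q0, q1, q3, q5, q6} --2--> {q0, q1, q2, q3, q5, q6}  [new]
{q0, q3, q5} --0--> {q0, q1, q2, q3, q4, q5, q6}  [seen]
{q0, q3, q5} --1--> {q0, q2, q3, q4, q5, q6}  [new]
{q0, q3, q5} --2--> {q0, q1, q2, q3, q6}  [new]
{q2, q3, q6} --0--> {q0, q1, q2, q3, q4, q5, q6}  [seen]
{q2, q3, q6} --1--> {q0, q1, q2, q3, q4, q5, q6}  [seen]
{q2, q3, q6} --2--> {q0, q1, q2, q3, q4, q5, q6}  [seen]
{q0, q1, q2, q3, q4, q5, q6} --0--> {q0, q1, q2, q3, q4, q5, q6}  [seen]
{q0, q1, q2, q3, q4, q5, q6} --1--> {q0, q1, q2, q3, q4, q5, q6}  [seen]
{q0, q1, q2, q3, q4, q5, q6} --2--> {q0, q1, q2, q3, q4, q5, q6}  [seen]
{q0, q1, q2, q3, q5, q6} --0--> {q0, q1, q2, q3, q4, q5, q6}  [seen]
{q0, q1, q2, q3, q5, q6} --1--> {q0, q1, q2, q3, q4, q5, q6}  [seen]
{q0, q1, q2, q3, q5, q6} --2--> {q0, q1, q2, q3, q4, q5, q6}  [seen]
{q0, q2, q3, q4, q5, q6} --0--> {q0, q1, q2, q3, q4, q5, q6}  [seen]
{q0, q2, q3, q4, q5, q6} --1--> {q0, q1, q2, q3, q4, q5, q6}  [seen]
{q0, q2, q3, q4, q5, q6} --2--> {q0, q1, q2, q3, q4, q5, q6}  [seen]
{q0, q1, q2, q3, q6} --0--> {q0, q1, q2, q3, q4, q5, q6}  [seen]
{q0, q1, q2, q3, q6} --1--> {q0, q1, q2, q3, q4, q5, q6}  [seen]
{q0, q1, q2, q3, q6} --2--> {q0, q1, q2, q3, q4, q5, q6}  [seen]
Reachable DFA states: {q0}, {q0, q1, q3, q5, q6}, {q0, q3, q5}, {q2, q3, q6}, {q0, q1, q2, q3, q4, q5, q6}, {q0, q1, q2, q3, q5, q6}, {q0, q2, q3, q4, q5, q6}, {q0, q1, q2, q3, q6}.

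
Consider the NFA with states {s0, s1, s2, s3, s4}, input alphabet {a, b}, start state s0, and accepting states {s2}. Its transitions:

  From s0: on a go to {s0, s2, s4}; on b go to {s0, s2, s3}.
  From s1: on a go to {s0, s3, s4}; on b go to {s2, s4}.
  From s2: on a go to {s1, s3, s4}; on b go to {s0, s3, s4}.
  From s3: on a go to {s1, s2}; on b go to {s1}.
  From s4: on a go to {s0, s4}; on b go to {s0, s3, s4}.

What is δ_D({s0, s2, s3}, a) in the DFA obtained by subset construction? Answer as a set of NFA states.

{s0, s1, s2, s3, s4}

δ(s0,a) = {s0, s2, s4}; δ(s2,a) = {s1, s3, s4}; δ(s3,a) = {s1, s2}.
Union: {s0, s1, s2, s3, s4}.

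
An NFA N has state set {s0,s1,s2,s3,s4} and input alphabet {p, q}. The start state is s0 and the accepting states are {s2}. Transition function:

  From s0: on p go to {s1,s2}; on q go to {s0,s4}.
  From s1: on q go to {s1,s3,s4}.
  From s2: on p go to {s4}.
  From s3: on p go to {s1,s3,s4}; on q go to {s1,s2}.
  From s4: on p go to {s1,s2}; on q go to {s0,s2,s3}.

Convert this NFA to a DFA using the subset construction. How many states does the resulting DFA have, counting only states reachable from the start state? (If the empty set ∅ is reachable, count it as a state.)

11

Start state of the DFA: {s0}.
{s0} --p--> {s1,s2}  [new]
{s0} --q--> {s0,s4}  [new]
{s1,s2} --p--> {s4}  [new]
{s1,s2} --q--> {s1,s3,s4}  [new]
{s0,s4} --p--> {s1,s2}  [seen]
{s0,s4} --q--> {s0,s2,s3,s4}  [new]
{s4} --p--> {s1,s2}  [seen]
{s4} --q--> {s0,s2,s3}  [new]
{s1,s3,s4} --p--> {s1,s2,s3,s4}  [new]
{s1,s3,s4} --q--> {s0,s1,s2,s3,s4}  [new]
{s0,s2,s3,s4} --p--> {s1,s2,s3,s4}  [seen]
{s0,s2,s3,s4} --q--> {s0,s1,s2,s3,s4}  [seen]
{s0,s2,s3} --p--> {s1,s2,s3,s4}  [seen]
{s0,s2,s3} --q--> {s0,s1,s2,s4}  [new]
{s1,s2,s3,s4} --p--> {s1,s2,s3,s4}  [seen]
{s1,s2,s3,s4} --q--> {s0,s1,s2,s3,s4}  [seen]
{s0,s1,s2,s3,s4} --p--> {s1,s2,s3,s4}  [seen]
{s0,s1,s2,s3,s4} --q--> {s0,s1,s2,s3,s4}  [seen]
{s0,s1,s2,s4} --p--> {s1,s2,s4}  [new]
{s0,s1,s2,s4} --q--> {s0,s1,s2,s3,s4}  [seen]
{s1,s2,s4} --p--> {s1,s2,s4}  [seen]
{s1,s2,s4} --q--> {s0,s1,s2,s3,s4}  [seen]
Reachable DFA states: {s0}, {s1,s2}, {s0,s4}, {s4}, {s1,s3,s4}, {s0,s2,s3,s4}, {s0,s2,s3}, {s1,s2,s3,s4}, {s0,s1,s2,s3,s4}, {s0,s1,s2,s4}, {s1,s2,s4}.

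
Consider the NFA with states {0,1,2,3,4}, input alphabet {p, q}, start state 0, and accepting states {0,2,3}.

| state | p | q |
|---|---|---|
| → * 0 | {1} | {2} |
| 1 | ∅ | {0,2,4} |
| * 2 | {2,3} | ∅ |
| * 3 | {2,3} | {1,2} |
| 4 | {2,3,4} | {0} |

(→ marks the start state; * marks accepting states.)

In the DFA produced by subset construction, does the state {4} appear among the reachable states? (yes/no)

no

Start state of the DFA: {0}.
{0} --p--> {1}  [new]
{0} --q--> {2}  [new]
{1} --p--> ∅  [new]
{1} --q--> {0,2,4}  [new]
{2} --p--> {2,3}  [new]
{2} --q--> ∅  [seen]
∅ --p--> ∅  [seen]
∅ --q--> ∅  [seen]
{0,2,4} --p--> {1,2,3,4}  [new]
{0,2,4} --q--> {0,2}  [new]
{2,3} --p--> {2,3}  [seen]
{2,3} --q--> {1,2}  [new]
{1,2,3,4} --p--> {2,3,4}  [new]
{1,2,3,4} --q--> {0,1,2,4}  [new]
{0,2} --p--> {1,2,3}  [new]
{0,2} --q--> {2}  [seen]
{1,2} --p--> {2,3}  [seen]
{1,2} --q--> {0,2,4}  [seen]
{2,3,4} --p--> {2,3,4}  [seen]
{2,3,4} --q--> {0,1,2}  [new]
{0,1,2,4} --p--> {1,2,3,4}  [seen]
{0,1,2,4} --q--> {0,2,4}  [seen]
{1,2,3} --p--> {2,3}  [seen]
{1,2,3} --q--> {0,1,2,4}  [seen]
{0,1,2} --p--> {1,2,3}  [seen]
{0,1,2} --q--> {0,2,4}  [seen]
Reachable DFA states: {0}, {1}, {2}, ∅, {0,2,4}, {2,3}, {1,2,3,4}, {0,2}, {1,2}, {2,3,4}, {0,1,2,4}, {1,2,3}, {0,1,2}.
{4} is not among them.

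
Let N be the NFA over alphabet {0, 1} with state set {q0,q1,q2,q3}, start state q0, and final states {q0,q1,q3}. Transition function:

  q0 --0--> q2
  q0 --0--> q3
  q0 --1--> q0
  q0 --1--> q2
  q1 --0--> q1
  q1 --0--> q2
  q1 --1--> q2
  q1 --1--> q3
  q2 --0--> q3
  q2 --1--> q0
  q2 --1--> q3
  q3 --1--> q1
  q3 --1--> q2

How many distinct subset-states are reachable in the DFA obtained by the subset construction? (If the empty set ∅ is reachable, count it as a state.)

Start state of the DFA: {q0}.
{q0} --0--> {q2,q3}  [new]
{q0} --1--> {q0,q2}  [new]
{q2,q3} --0--> {q3}  [new]
{q2,q3} --1--> {q0,q1,q2,q3}  [new]
{q0,q2} --0--> {q2,q3}  [seen]
{q0,q2} --1--> {q0,q2,q3}  [new]
{q3} --0--> ∅  [new]
{q3} --1--> {q1,q2}  [new]
{q0,q1,q2,q3} --0--> {q1,q2,q3}  [new]
{q0,q1,q2,q3} --1--> {q0,q1,q2,q3}  [seen]
{q0,q2,q3} --0--> {q2,q3}  [seen]
{q0,q2,q3} --1--> {q0,q1,q2,q3}  [seen]
∅ --0--> ∅  [seen]
∅ --1--> ∅  [seen]
{q1,q2} --0--> {q1,q2,q3}  [seen]
{q1,q2} --1--> {q0,q2,q3}  [seen]
{q1,q2,q3} --0--> {q1,q2,q3}  [seen]
{q1,q2,q3} --1--> {q0,q1,q2,q3}  [seen]
Reachable DFA states: {q0}, {q2,q3}, {q0,q2}, {q3}, {q0,q1,q2,q3}, {q0,q2,q3}, ∅, {q1,q2}, {q1,q2,q3}.

9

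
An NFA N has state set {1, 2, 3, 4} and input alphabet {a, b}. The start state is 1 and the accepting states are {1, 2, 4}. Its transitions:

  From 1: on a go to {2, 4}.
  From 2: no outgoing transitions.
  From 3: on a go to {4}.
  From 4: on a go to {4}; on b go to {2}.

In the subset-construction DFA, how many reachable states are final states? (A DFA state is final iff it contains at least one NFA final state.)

4

Start state of the DFA: {1}.
{1} --a--> {2, 4}  [new]
{1} --b--> ∅  [new]
{2, 4} --a--> {4}  [new]
{2, 4} --b--> {2}  [new]
∅ --a--> ∅  [seen]
∅ --b--> ∅  [seen]
{4} --a--> {4}  [seen]
{4} --b--> {2}  [seen]
{2} --a--> ∅  [seen]
{2} --b--> ∅  [seen]
Reachable DFA states: {1}, {2, 4}, ∅, {4}, {2}.
Accepting DFA states (contain an NFA accepting state): {1}, {2, 4}, {4}, {2}.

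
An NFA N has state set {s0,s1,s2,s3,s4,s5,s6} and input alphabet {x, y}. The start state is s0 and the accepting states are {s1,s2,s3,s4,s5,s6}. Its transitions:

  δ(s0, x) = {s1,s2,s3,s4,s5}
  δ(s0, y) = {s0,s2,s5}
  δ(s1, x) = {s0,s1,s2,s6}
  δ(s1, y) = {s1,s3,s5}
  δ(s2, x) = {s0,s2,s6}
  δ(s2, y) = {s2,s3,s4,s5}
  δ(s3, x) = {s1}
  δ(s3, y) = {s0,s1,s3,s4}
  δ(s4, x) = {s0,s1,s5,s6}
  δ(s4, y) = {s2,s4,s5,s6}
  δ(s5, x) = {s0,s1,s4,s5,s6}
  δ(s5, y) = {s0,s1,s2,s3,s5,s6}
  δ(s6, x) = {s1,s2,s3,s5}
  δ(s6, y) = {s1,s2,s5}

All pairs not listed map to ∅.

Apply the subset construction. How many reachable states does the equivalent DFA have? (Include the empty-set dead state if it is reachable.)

5

Start state of the DFA: {s0}.
{s0} --x--> {s1,s2,s3,s4,s5}  [new]
{s0} --y--> {s0,s2,s5}  [new]
{s1,s2,s3,s4,s5} --x--> {s0,s1,s2,s4,s5,s6}  [new]
{s1,s2,s3,s4,s5} --y--> {s0,s1,s2,s3,s4,s5,s6}  [new]
{s0,s2,s5} --x--> {s0,s1,s2,s3,s4,s5,s6}  [seen]
{s0,s2,s5} --y--> {s0,s1,s2,s3,s4,s5,s6}  [seen]
{s0,s1,s2,s4,s5,s6} --x--> {s0,s1,s2,s3,s4,s5,s6}  [seen]
{s0,s1,s2,s4,s5,s6} --y--> {s0,s1,s2,s3,s4,s5,s6}  [seen]
{s0,s1,s2,s3,s4,s5,s6} --x--> {s0,s1,s2,s3,s4,s5,s6}  [seen]
{s0,s1,s2,s3,s4,s5,s6} --y--> {s0,s1,s2,s3,s4,s5,s6}  [seen]
Reachable DFA states: {s0}, {s1,s2,s3,s4,s5}, {s0,s2,s5}, {s0,s1,s2,s4,s5,s6}, {s0,s1,s2,s3,s4,s5,s6}.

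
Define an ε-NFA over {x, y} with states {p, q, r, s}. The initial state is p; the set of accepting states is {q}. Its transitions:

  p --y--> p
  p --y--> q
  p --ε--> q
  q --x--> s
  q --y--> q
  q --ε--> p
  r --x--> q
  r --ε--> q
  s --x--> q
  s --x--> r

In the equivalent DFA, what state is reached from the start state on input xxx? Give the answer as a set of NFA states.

Start: {p, q}.
δ(p,x) = ∅; δ(q,x) = {s}.
Union: {s}.
After x: {s}.
δ(s,x) = {q, r}.
Union: {q, r}.
ε-closure gives {p, q, r}.
After x: {p, q, r}.
δ(p,x) = ∅; δ(q,x) = {s}; δ(r,x) = {q}.
Union: {q, s}.
ε-closure gives {p, q, s}.
After x: {p, q, s}.

{p, q, s}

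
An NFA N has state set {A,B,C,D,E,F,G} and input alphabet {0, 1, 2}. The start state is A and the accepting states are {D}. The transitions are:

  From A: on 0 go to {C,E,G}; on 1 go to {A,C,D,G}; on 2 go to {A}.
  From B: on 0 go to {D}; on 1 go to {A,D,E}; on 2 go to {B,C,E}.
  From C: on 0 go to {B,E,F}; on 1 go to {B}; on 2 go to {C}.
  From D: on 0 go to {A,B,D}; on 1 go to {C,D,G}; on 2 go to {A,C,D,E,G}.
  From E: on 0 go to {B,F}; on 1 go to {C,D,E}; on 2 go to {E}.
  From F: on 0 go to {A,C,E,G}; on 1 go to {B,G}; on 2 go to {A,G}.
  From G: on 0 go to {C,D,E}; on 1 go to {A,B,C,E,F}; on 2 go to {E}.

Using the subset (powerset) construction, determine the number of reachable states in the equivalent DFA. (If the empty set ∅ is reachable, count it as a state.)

Start state of the DFA: {A}.
{A} --0--> {C,E,G}  [new]
{A} --1--> {A,C,D,G}  [new]
{A} --2--> {A}  [seen]
{C,E,G} --0--> {B,C,D,E,F}  [new]
{C,E,G} --1--> {A,B,C,D,E,F}  [new]
{C,E,G} --2--> {C,E}  [new]
{A,C,D,G} --0--> {A,B,C,D,E,F,G}  [new]
{A,C,D,G} --1--> {A,B,C,D,E,F,G}  [seen]
{A,C,D,G} --2--> {A,C,D,E,G}  [new]
{B,C,D,E,F} --0--> {A,B,C,D,E,F,G}  [seen]
{B,C,D,E,F} --1--> {A,B,C,D,E,G}  [new]
{B,C,D,E,F} --2--> {A,B,C,D,E,G}  [seen]
{A,B,C,D,E,F} --0--> {A,B,C,D,E,F,G}  [seen]
{A,B,C,D,E,F} --1--> {A,B,C,D,E,G}  [seen]
{A,B,C,D,E,F} --2--> {A,B,C,D,E,G}  [seen]
{C,E} --0--> {B,E,F}  [new]
{C,E} --1--> {B,C,D,E}  [new]
{C,E} --2--> {C,E}  [seen]
{A,B,C,D,E,F,G} --0--> {A,B,C,D,E,F,G}  [seen]
{A,B,C,D,E,F,G} --1--> {A,B,C,D,E,F,G}  [seen]
{A,B,C,D,E,F,G} --2--> {A,B,C,D,E,G}  [seen]
{A,C,D,E,G} --0--> {A,B,C,D,E,F,G}  [seen]
{A,C,D,E,G} --1--> {A,B,C,D,E,F,G}  [seen]
{A,C,D,E,G} --2--> {A,C,D,E,G}  [seen]
{A,B,C,D,E,G} --0--> {A,B,C,D,E,F,G}  [seen]
{A,B,C,D,E,G} --1--> {A,B,C,D,E,F,G}  [seen]
{A,B,C,D,E,G} --2--> {A,B,C,D,E,G}  [seen]
{B,E,F} --0--> {A,B,C,D,E,F,G}  [seen]
{B,E,F} --1--> {A,B,C,D,E,G}  [seen]
{B,E,F} --2--> {A,B,C,E,G}  [new]
{B,C,D,E} --0--> {A,B,D,E,F}  [new]
{B,C,D,E} --1--> {A,B,C,D,E,G}  [seen]
{B,C,D,E} --2--> {A,B,C,D,E,G}  [seen]
{A,B,C,E,G} --0--> {B,C,D,E,F,G}  [new]
{A,B,C,E,G} --1--> {A,B,C,D,E,F,G}  [seen]
{A,B,C,E,G} --2--> {A,B,C,E}  [new]
{A,B,D,E,F} --0--> {A,B,C,D,E,F,G}  [seen]
{A,B,D,E,F} --1--> {A,B,C,D,E,G}  [seen]
{A,B,D,E,F} --2--> {A,B,C,D,E,G}  [seen]
{B,C,D,E,F,G} --0--> {A,B,C,D,E,F,G}  [seen]
{B,C,D,E,F,G} --1--> {A,B,C,D,E,F,G}  [seen]
{B,C,D,E,F,G} --2--> {A,B,C,D,E,G}  [seen]
{A,B,C,E} --0--> {B,C,D,E,F,G}  [seen]
{A,B,C,E} --1--> {A,B,C,D,E,G}  [seen]
{A,B,C,E} --2--> {A,B,C,E}  [seen]
Reachable DFA states: {A}, {C,E,G}, {A,C,D,G}, {B,C,D,E,F}, {A,B,C,D,E,F}, {C,E}, {A,B,C,D,E,F,G}, {A,C,D,E,G}, {A,B,C,D,E,G}, {B,E,F}, {B,C,D,E}, {A,B,C,E,G}, {A,B,D,E,F}, {B,C,D,E,F,G}, {A,B,C,E}.

15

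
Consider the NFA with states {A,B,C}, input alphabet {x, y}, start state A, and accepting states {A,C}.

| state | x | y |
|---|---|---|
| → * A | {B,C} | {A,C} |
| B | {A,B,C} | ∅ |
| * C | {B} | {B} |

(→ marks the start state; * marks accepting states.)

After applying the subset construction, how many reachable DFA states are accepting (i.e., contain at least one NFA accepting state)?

Start state of the DFA: {A}.
{A} --x--> {B,C}  [new]
{A} --y--> {A,C}  [new]
{B,C} --x--> {A,B,C}  [new]
{B,C} --y--> {B}  [new]
{A,C} --x--> {B,C}  [seen]
{A,C} --y--> {A,B,C}  [seen]
{A,B,C} --x--> {A,B,C}  [seen]
{A,B,C} --y--> {A,B,C}  [seen]
{B} --x--> {A,B,C}  [seen]
{B} --y--> ∅  [new]
∅ --x--> ∅  [seen]
∅ --y--> ∅  [seen]
Reachable DFA states: {A}, {B,C}, {A,C}, {A,B,C}, {B}, ∅.
Accepting DFA states (contain an NFA accepting state): {A}, {B,C}, {A,C}, {A,B,C}.

4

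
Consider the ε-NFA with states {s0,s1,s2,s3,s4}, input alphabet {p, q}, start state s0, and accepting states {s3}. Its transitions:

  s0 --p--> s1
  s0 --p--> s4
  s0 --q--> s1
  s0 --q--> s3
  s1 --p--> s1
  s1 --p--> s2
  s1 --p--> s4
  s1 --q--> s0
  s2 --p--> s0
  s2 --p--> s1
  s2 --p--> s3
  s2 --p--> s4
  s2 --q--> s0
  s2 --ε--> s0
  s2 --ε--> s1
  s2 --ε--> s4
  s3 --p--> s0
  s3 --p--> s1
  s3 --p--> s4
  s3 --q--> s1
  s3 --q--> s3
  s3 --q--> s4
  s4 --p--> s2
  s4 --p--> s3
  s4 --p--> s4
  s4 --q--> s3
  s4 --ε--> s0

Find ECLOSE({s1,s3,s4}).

Begin with {s1,s3,s4}.
s4 →ε {s0}; add s0.
ε-closure = {s0,s1,s3,s4}.

{s0,s1,s3,s4}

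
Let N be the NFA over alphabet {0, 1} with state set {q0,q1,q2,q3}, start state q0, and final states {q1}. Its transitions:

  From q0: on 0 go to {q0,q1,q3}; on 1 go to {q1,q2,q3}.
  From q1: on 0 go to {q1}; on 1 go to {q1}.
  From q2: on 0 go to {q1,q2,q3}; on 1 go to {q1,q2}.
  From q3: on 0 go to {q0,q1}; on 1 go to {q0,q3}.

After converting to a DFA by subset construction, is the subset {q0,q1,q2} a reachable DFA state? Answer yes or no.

no

Start state of the DFA: {q0}.
{q0} --0--> {q0,q1,q3}  [new]
{q0} --1--> {q1,q2,q3}  [new]
{q0,q1,q3} --0--> {q0,q1,q3}  [seen]
{q0,q1,q3} --1--> {q0,q1,q2,q3}  [new]
{q1,q2,q3} --0--> {q0,q1,q2,q3}  [seen]
{q1,q2,q3} --1--> {q0,q1,q2,q3}  [seen]
{q0,q1,q2,q3} --0--> {q0,q1,q2,q3}  [seen]
{q0,q1,q2,q3} --1--> {q0,q1,q2,q3}  [seen]
Reachable DFA states: {q0}, {q0,q1,q3}, {q1,q2,q3}, {q0,q1,q2,q3}.
{q0,q1,q2} is not among them.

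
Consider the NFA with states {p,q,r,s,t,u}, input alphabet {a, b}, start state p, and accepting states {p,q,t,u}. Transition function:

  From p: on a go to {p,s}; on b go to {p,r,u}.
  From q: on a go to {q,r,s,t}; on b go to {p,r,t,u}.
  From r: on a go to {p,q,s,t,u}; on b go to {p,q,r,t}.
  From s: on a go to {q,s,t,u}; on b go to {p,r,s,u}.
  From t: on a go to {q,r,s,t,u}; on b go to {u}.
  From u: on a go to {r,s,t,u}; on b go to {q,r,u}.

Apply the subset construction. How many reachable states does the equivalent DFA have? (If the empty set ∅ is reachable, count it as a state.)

7

Start state of the DFA: {p}.
{p} --a--> {p,s}  [new]
{p} --b--> {p,r,u}  [new]
{p,s} --a--> {p,q,s,t,u}  [new]
{p,s} --b--> {p,r,s,u}  [new]
{p,r,u} --a--> {p,q,r,s,t,u}  [new]
{p,r,u} --b--> {p,q,r,t,u}  [new]
{p,q,s,t,u} --a--> {p,q,r,s,t,u}  [seen]
{p,q,s,t,u} --b--> {p,q,r,s,t,u}  [seen]
{p,r,s,u} --a--> {p,q,r,s,t,u}  [seen]
{p,r,s,u} --b--> {p,q,r,s,t,u}  [seen]
{p,q,r,s,t,u} --a--> {p,q,r,s,t,u}  [seen]
{p,q,r,s,t,u} --b--> {p,q,r,s,t,u}  [seen]
{p,q,r,t,u} --a--> {p,q,r,s,t,u}  [seen]
{p,q,r,t,u} --b--> {p,q,r,t,u}  [seen]
Reachable DFA states: {p}, {p,s}, {p,r,u}, {p,q,s,t,u}, {p,r,s,u}, {p,q,r,s,t,u}, {p,q,r,t,u}.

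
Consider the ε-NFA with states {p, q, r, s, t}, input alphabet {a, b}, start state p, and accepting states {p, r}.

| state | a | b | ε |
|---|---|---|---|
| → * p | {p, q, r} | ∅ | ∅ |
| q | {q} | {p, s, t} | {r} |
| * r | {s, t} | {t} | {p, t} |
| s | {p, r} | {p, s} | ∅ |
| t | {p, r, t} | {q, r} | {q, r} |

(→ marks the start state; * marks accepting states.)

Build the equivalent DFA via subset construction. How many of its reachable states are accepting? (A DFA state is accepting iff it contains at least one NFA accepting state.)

Start state of the DFA: {p} (ε-closure of the NFA start).
{p} --a--> {p, q, r, t}  [new]
{p} --b--> ∅  [new]
{p, q, r, t} --a--> {p, q, r, s, t}  [new]
{p, q, r, t} --b--> {p, q, r, s, t}  [seen]
∅ --a--> ∅  [seen]
∅ --b--> ∅  [seen]
{p, q, r, s, t} --a--> {p, q, r, s, t}  [seen]
{p, q, r, s, t} --b--> {p, q, r, s, t}  [seen]
Reachable DFA states: {p}, {p, q, r, t}, ∅, {p, q, r, s, t}.
Accepting DFA states (contain an NFA accepting state): {p}, {p, q, r, t}, {p, q, r, s, t}.

3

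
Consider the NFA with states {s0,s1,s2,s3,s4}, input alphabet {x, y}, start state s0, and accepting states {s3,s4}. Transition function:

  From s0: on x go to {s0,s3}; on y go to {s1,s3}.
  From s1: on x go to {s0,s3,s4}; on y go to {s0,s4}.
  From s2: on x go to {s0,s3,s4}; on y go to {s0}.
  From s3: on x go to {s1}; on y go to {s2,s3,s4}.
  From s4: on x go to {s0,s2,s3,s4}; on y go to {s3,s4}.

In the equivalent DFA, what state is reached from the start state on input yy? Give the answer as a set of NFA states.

{s0,s2,s3,s4}

Start: {s0}.
δ(s0,y) = {s1,s3}.
Union: {s1,s3}.
After y: {s1,s3}.
δ(s1,y) = {s0,s4}; δ(s3,y) = {s2,s3,s4}.
Union: {s0,s2,s3,s4}.
After y: {s0,s2,s3,s4}.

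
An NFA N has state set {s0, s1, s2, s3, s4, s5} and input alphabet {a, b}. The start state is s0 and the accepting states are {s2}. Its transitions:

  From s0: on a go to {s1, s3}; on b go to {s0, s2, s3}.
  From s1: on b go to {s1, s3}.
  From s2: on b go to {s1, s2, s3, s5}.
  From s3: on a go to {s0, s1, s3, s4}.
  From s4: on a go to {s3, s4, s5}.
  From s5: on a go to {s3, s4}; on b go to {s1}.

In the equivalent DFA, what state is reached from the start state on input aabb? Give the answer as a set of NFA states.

{s0, s1, s2, s3, s5}

Start: {s0}.
δ(s0,a) = {s1, s3}.
Union: {s1, s3}.
After a: {s1, s3}.
δ(s1,a) = ∅; δ(s3,a) = {s0, s1, s3, s4}.
Union: {s0, s1, s3, s4}.
After a: {s0, s1, s3, s4}.
δ(s0,b) = {s0, s2, s3}; δ(s1,b) = {s1, s3}; δ(s3,b) = ∅; δ(s4,b) = ∅.
Union: {s0, s1, s2, s3}.
After b: {s0, s1, s2, s3}.
δ(s0,b) = {s0, s2, s3}; δ(s1,b) = {s1, s3}; δ(s2,b) = {s1, s2, s3, s5}; δ(s3,b) = ∅.
Union: {s0, s1, s2, s3, s5}.
After b: {s0, s1, s2, s3, s5}.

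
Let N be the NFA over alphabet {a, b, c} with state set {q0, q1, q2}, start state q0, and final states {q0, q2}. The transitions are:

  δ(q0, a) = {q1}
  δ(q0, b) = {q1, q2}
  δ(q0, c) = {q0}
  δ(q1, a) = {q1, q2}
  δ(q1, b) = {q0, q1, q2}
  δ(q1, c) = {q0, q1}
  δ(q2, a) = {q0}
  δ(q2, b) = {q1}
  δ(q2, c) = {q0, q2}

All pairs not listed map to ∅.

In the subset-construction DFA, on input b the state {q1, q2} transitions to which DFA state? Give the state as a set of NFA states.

δ(q1,b) = {q0, q1, q2}; δ(q2,b) = {q1}.
Union: {q0, q1, q2}.

{q0, q1, q2}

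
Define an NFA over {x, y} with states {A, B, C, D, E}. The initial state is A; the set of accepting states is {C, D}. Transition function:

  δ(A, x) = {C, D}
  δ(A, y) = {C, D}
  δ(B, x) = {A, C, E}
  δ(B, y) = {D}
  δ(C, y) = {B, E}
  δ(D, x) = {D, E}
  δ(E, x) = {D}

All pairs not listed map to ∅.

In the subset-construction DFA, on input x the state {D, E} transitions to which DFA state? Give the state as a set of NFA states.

δ(D,x) = {D, E}; δ(E,x) = {D}.
Union: {D, E}.

{D, E}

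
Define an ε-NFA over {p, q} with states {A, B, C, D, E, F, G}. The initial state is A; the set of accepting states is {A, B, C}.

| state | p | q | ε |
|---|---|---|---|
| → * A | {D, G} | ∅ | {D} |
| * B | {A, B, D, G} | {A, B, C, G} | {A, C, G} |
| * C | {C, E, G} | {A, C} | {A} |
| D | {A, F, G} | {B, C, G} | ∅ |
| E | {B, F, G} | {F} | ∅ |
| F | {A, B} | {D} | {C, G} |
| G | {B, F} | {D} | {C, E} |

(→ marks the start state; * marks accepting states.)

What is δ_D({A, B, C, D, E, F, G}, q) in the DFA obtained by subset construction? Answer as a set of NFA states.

{A, B, C, D, E, F, G}

δ(A,q) = ∅; δ(B,q) = {A, B, C, G}; δ(C,q) = {A, C}; δ(D,q) = {B, C, G}; δ(E,q) = {F}; δ(F,q) = {D}; δ(G,q) = {D}.
Union: {A, B, C, D, F, G}.
ε-closure gives {A, B, C, D, E, F, G}.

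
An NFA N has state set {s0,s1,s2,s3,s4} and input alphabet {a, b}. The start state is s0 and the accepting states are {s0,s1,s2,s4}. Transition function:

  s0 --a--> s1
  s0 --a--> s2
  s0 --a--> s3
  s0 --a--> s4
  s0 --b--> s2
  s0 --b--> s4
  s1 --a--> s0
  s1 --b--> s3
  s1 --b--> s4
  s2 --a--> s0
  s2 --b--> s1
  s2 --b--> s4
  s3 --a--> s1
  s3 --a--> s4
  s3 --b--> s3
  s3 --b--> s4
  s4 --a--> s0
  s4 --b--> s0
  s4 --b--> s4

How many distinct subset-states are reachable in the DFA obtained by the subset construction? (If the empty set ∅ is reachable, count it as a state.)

7

Start state of the DFA: {s0}.
{s0} --a--> {s1,s2,s3,s4}  [new]
{s0} --b--> {s2,s4}  [new]
{s1,s2,s3,s4} --a--> {s0,s1,s4}  [new]
{s1,s2,s3,s4} --b--> {s0,s1,s3,s4}  [new]
{s2,s4} --a--> {s0}  [seen]
{s2,s4} --b--> {s0,s1,s4}  [seen]
{s0,s1,s4} --a--> {s0,s1,s2,s3,s4}  [new]
{s0,s1,s4} --b--> {s0,s2,s3,s4}  [new]
{s0,s1,s3,s4} --a--> {s0,s1,s2,s3,s4}  [seen]
{s0,s1,s3,s4} --b--> {s0,s2,s3,s4}  [seen]
{s0,s1,s2,s3,s4} --a--> {s0,s1,s2,s3,s4}  [seen]
{s0,s1,s2,s3,s4} --b--> {s0,s1,s2,s3,s4}  [seen]
{s0,s2,s3,s4} --a--> {s0,s1,s2,s3,s4}  [seen]
{s0,s2,s3,s4} --b--> {s0,s1,s2,s3,s4}  [seen]
Reachable DFA states: {s0}, {s1,s2,s3,s4}, {s2,s4}, {s0,s1,s4}, {s0,s1,s3,s4}, {s0,s1,s2,s3,s4}, {s0,s2,s3,s4}.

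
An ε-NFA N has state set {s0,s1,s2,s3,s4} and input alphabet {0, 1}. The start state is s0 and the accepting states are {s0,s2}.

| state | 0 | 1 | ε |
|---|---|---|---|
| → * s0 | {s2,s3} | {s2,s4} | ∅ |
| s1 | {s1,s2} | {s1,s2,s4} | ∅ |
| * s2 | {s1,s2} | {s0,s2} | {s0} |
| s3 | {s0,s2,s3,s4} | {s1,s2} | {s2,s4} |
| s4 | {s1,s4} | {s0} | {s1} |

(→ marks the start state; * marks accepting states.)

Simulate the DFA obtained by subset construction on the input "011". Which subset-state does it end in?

Start: {s0}.
δ(s0,0) = {s2,s3}.
Union: {s2,s3}.
ε-closure gives {s0,s1,s2,s3,s4}.
After 0: {s0,s1,s2,s3,s4}.
δ(s0,1) = {s2,s4}; δ(s1,1) = {s1,s2,s4}; δ(s2,1) = {s0,s2}; δ(s3,1) = {s1,s2}; δ(s4,1) = {s0}.
Union: {s0,s1,s2,s4}.
After 1: {s0,s1,s2,s4}.
δ(s0,1) = {s2,s4}; δ(s1,1) = {s1,s2,s4}; δ(s2,1) = {s0,s2}; δ(s4,1) = {s0}.
Union: {s0,s1,s2,s4}.
After 1: {s0,s1,s2,s4}.

{s0,s1,s2,s4}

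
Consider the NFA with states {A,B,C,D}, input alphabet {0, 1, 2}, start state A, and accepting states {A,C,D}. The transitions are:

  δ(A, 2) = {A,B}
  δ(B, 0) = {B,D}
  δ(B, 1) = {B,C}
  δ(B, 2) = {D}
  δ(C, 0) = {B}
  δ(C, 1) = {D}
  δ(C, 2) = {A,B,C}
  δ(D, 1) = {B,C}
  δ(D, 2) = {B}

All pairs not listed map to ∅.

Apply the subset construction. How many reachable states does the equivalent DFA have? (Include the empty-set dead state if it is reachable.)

Start state of the DFA: {A}.
{A} --0--> ∅  [new]
{A} --1--> ∅  [seen]
{A} --2--> {A,B}  [new]
∅ --0--> ∅  [seen]
∅ --1--> ∅  [seen]
∅ --2--> ∅  [seen]
{A,B} --0--> {B,D}  [new]
{A,B} --1--> {B,C}  [new]
{A,B} --2--> {A,B,D}  [new]
{B,D} --0--> {B,D}  [seen]
{B,D} --1--> {B,C}  [seen]
{B,D} --2--> {B,D}  [seen]
{B,C} --0--> {B,D}  [seen]
{B,C} --1--> {B,C,D}  [new]
{B,C} --2--> {A,B,C,D}  [new]
{A,B,D} --0--> {B,D}  [seen]
{A,B,D} --1--> {B,C}  [seen]
{A,B,D} --2--> {A,B,D}  [seen]
{B,C,D} --0--> {B,D}  [seen]
{B,C,D} --1--> {B,C,D}  [seen]
{B,C,D} --2--> {A,B,C,D}  [seen]
{A,B,C,D} --0--> {B,D}  [seen]
{A,B,C,D} --1--> {B,C,D}  [seen]
{A,B,C,D} --2--> {A,B,C,D}  [seen]
Reachable DFA states: {A}, ∅, {A,B}, {B,D}, {B,C}, {A,B,D}, {B,C,D}, {A,B,C,D}.

8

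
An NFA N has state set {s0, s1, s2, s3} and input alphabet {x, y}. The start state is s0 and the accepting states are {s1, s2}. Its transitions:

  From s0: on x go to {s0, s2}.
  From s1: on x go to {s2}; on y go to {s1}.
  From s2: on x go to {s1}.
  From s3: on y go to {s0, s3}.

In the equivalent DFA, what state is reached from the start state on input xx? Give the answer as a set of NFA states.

{s0, s1, s2}

Start: {s0}.
δ(s0,x) = {s0, s2}.
Union: {s0, s2}.
After x: {s0, s2}.
δ(s0,x) = {s0, s2}; δ(s2,x) = {s1}.
Union: {s0, s1, s2}.
After x: {s0, s1, s2}.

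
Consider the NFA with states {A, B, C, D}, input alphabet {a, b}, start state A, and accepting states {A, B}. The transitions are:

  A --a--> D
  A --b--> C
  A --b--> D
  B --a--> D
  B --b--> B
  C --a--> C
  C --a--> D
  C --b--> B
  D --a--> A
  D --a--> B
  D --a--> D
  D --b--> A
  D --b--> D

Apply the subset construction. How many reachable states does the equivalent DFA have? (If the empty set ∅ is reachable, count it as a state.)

7

Start state of the DFA: {A}.
{A} --a--> {D}  [new]
{A} --b--> {C, D}  [new]
{D} --a--> {A, B, D}  [new]
{D} --b--> {A, D}  [new]
{C, D} --a--> {A, B, C, D}  [new]
{C, D} --b--> {A, B, D}  [seen]
{A, B, D} --a--> {A, B, D}  [seen]
{A, B, D} --b--> {A, B, C, D}  [seen]
{A, D} --a--> {A, B, D}  [seen]
{A, D} --b--> {A, C, D}  [new]
{A, B, C, D} --a--> {A, B, C, D}  [seen]
{A, B, C, D} --b--> {A, B, C, D}  [seen]
{A, C, D} --a--> {A, B, C, D}  [seen]
{A, C, D} --b--> {A, B, C, D}  [seen]
Reachable DFA states: {A}, {D}, {C, D}, {A, B, D}, {A, D}, {A, B, C, D}, {A, C, D}.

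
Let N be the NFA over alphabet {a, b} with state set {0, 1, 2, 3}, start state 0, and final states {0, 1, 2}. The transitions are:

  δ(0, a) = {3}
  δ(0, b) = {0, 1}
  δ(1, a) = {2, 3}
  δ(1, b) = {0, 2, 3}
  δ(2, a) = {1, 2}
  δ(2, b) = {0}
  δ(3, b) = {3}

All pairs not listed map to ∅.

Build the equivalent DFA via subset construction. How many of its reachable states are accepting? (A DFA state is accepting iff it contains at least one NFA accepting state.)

Start state of the DFA: {0}.
{0} --a--> {3}  [new]
{0} --b--> {0, 1}  [new]
{3} --a--> ∅  [new]
{3} --b--> {3}  [seen]
{0, 1} --a--> {2, 3}  [new]
{0, 1} --b--> {0, 1, 2, 3}  [new]
∅ --a--> ∅  [seen]
∅ --b--> ∅  [seen]
{2, 3} --a--> {1, 2}  [new]
{2, 3} --b--> {0, 3}  [new]
{0, 1, 2, 3} --a--> {1, 2, 3}  [new]
{0, 1, 2, 3} --b--> {0, 1, 2, 3}  [seen]
{1, 2} --a--> {1, 2, 3}  [seen]
{1, 2} --b--> {0, 2, 3}  [new]
{0, 3} --a--> {3}  [seen]
{0, 3} --b--> {0, 1, 3}  [new]
{1, 2, 3} --a--> {1, 2, 3}  [seen]
{1, 2, 3} --b--> {0, 2, 3}  [seen]
{0, 2, 3} --a--> {1, 2, 3}  [seen]
{0, 2, 3} --b--> {0, 1, 3}  [seen]
{0, 1, 3} --a--> {2, 3}  [seen]
{0, 1, 3} --b--> {0, 1, 2, 3}  [seen]
Reachable DFA states: {0}, {3}, {0, 1}, ∅, {2, 3}, {0, 1, 2, 3}, {1, 2}, {0, 3}, {1, 2, 3}, {0, 2, 3}, {0, 1, 3}.
Accepting DFA states (contain an NFA accepting state): {0}, {0, 1}, {2, 3}, {0, 1, 2, 3}, {1, 2}, {0, 3}, {1, 2, 3}, {0, 2, 3}, {0, 1, 3}.

9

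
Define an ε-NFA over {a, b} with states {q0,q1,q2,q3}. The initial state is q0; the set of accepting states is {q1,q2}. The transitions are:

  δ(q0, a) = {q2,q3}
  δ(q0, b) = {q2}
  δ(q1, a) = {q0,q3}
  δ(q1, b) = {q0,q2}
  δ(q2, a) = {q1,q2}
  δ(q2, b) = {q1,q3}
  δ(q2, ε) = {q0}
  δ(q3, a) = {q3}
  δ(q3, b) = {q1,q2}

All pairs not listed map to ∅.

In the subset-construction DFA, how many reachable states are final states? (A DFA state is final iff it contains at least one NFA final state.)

3

Start state of the DFA: {q0} (ε-closure of the NFA start).
{q0} --a--> {q0,q2,q3}  [new]
{q0} --b--> {q0,q2}  [new]
{q0,q2,q3} --a--> {q0,q1,q2,q3}  [new]
{q0,q2,q3} --b--> {q0,q1,q2,q3}  [seen]
{q0,q2} --a--> {q0,q1,q2,q3}  [seen]
{q0,q2} --b--> {q0,q1,q2,q3}  [seen]
{q0,q1,q2,q3} --a--> {q0,q1,q2,q3}  [seen]
{q0,q1,q2,q3} --b--> {q0,q1,q2,q3}  [seen]
Reachable DFA states: {q0}, {q0,q2,q3}, {q0,q2}, {q0,q1,q2,q3}.
Accepting DFA states (contain an NFA accepting state): {q0,q2,q3}, {q0,q2}, {q0,q1,q2,q3}.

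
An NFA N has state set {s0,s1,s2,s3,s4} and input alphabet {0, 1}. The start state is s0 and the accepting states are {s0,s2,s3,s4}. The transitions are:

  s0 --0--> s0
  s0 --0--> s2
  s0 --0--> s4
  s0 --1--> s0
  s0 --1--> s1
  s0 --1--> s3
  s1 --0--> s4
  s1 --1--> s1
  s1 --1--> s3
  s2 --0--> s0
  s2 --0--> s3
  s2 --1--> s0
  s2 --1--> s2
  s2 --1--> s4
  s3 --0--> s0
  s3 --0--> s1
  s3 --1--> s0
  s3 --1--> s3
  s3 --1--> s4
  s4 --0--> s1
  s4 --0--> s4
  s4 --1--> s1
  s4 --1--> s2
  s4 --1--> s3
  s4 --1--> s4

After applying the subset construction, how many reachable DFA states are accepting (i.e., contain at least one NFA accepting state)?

Start state of the DFA: {s0}.
{s0} --0--> {s0,s2,s4}  [new]
{s0} --1--> {s0,s1,s3}  [new]
{s0,s2,s4} --0--> {s0,s1,s2,s3,s4}  [new]
{s0,s2,s4} --1--> {s0,s1,s2,s3,s4}  [seen]
{s0,s1,s3} --0--> {s0,s1,s2,s4}  [new]
{s0,s1,s3} --1--> {s0,s1,s3,s4}  [new]
{s0,s1,s2,s3,s4} --0--> {s0,s1,s2,s3,s4}  [seen]
{s0,s1,s2,s3,s4} --1--> {s0,s1,s2,s3,s4}  [seen]
{s0,s1,s2,s4} --0--> {s0,s1,s2,s3,s4}  [seen]
{s0,s1,s2,s4} --1--> {s0,s1,s2,s3,s4}  [seen]
{s0,s1,s3,s4} --0--> {s0,s1,s2,s4}  [seen]
{s0,s1,s3,s4} --1--> {s0,s1,s2,s3,s4}  [seen]
Reachable DFA states: {s0}, {s0,s2,s4}, {s0,s1,s3}, {s0,s1,s2,s3,s4}, {s0,s1,s2,s4}, {s0,s1,s3,s4}.
Accepting DFA states (contain an NFA accepting state): {s0}, {s0,s2,s4}, {s0,s1,s3}, {s0,s1,s2,s3,s4}, {s0,s1,s2,s4}, {s0,s1,s3,s4}.

6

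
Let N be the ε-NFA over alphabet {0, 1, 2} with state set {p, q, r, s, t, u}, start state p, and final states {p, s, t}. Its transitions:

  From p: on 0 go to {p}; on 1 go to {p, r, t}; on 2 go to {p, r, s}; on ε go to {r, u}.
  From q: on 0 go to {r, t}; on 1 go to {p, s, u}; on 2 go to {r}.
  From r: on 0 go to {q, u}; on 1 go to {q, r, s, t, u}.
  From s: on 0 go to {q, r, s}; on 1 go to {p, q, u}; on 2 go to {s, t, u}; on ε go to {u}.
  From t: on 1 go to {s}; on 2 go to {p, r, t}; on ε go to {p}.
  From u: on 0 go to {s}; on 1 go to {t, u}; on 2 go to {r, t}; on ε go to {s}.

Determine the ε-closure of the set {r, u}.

{r, s, u}

Begin with {r, u}.
u →ε {s}; add s.
ε-closure = {r, s, u}.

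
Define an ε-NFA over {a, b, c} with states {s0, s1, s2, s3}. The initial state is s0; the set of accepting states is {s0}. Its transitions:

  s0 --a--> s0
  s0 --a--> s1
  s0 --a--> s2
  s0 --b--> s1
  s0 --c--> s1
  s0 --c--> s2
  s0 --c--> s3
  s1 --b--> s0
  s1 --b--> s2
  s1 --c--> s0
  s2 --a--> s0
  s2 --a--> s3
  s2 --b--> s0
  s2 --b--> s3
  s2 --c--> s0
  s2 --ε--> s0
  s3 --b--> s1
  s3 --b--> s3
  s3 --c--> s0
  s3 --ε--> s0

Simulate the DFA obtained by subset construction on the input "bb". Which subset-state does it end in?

Start: {s0}.
δ(s0,b) = {s1}.
Union: {s1}.
After b: {s1}.
δ(s1,b) = {s0, s2}.
Union: {s0, s2}.
After b: {s0, s2}.

{s0, s2}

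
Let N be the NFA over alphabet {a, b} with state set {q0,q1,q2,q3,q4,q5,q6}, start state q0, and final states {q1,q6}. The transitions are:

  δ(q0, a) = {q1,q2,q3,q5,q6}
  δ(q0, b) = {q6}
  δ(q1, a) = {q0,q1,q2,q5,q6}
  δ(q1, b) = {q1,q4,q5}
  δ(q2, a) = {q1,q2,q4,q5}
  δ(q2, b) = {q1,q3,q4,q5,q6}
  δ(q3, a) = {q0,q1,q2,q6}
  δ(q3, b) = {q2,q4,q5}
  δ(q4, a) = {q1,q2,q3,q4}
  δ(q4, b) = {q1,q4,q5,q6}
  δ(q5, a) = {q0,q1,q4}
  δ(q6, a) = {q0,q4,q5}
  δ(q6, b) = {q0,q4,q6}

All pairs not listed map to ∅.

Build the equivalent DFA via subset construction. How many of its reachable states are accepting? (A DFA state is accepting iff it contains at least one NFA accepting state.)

Start state of the DFA: {q0}.
{q0} --a--> {q1,q2,q3,q5,q6}  [new]
{q0} --b--> {q6}  [new]
{q1,q2,q3,q5,q6} --a--> {q0,q1,q2,q4,q5,q6}  [new]
{q1,q2,q3,q5,q6} --b--> {q0,q1,q2,q3,q4,q5,q6}  [new]
{q6} --a--> {q0,q4,q5}  [new]
{q6} --b--> {q0,q4,q6}  [new]
{q0,q1,q2,q4,q5,q6} --a--> {q0,q1,q2,q3,q4,q5,q6}  [seen]
{q0,q1,q2,q4,q5,q6} --b--> {q0,q1,q3,q4,q5,q6}  [new]
{q0,q1,q2,q3,q4,q5,q6} --a--> {q0,q1,q2,q3,q4,q5,q6}  [seen]
{q0,q1,q2,q3,q4,q5,q6} --b--> {q0,q1,q2,q3,q4,q5,q6}  [seen]
{q0,q4,q5} --a--> {q0,q1,q2,q3,q4,q5,q6}  [seen]
{q0,q4,q5} --b--> {q1,q4,q5,q6}  [new]
{q0,q4,q6} --a--> {q0,q1,q2,q3,q4,q5,q6}  [seen]
{q0,q4,q6} --b--> {q0,q1,q4,q5,q6}  [new]
{q0,q1,q3,q4,q5,q6} --a--> {q0,q1,q2,q3,q4,q5,q6}  [seen]
{q0,q1,q3,q4,q5,q6} --b--> {q0,q1,q2,q4,q5,q6}  [seen]
{q1,q4,q5,q6} --a--> {q0,q1,q2,q3,q4,q5,q6}  [seen]
{q1,q4,q5,q6} --b--> {q0,q1,q4,q5,q6}  [seen]
{q0,q1,q4,q5,q6} --a--> {q0,q1,q2,q3,q4,q5,q6}  [seen]
{q0,q1,q4,q5,q6} --b--> {q0,q1,q4,q5,q6}  [seen]
Reachable DFA states: {q0}, {q1,q2,q3,q5,q6}, {q6}, {q0,q1,q2,q4,q5,q6}, {q0,q1,q2,q3,q4,q5,q6}, {q0,q4,q5}, {q0,q4,q6}, {q0,q1,q3,q4,q5,q6}, {q1,q4,q5,q6}, {q0,q1,q4,q5,q6}.
Accepting DFA states (contain an NFA accepting state): {q1,q2,q3,q5,q6}, {q6}, {q0,q1,q2,q4,q5,q6}, {q0,q1,q2,q3,q4,q5,q6}, {q0,q4,q6}, {q0,q1,q3,q4,q5,q6}, {q1,q4,q5,q6}, {q0,q1,q4,q5,q6}.

8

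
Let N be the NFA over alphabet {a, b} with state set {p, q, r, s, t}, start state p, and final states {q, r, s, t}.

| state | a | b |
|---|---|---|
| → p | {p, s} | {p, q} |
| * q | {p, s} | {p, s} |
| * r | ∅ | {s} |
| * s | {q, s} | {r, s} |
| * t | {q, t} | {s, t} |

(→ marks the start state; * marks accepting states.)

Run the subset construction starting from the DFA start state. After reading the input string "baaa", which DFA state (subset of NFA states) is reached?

{p, q, s}

Start: {p}.
δ(p,b) = {p, q}.
Union: {p, q}.
After b: {p, q}.
δ(p,a) = {p, s}; δ(q,a) = {p, s}.
Union: {p, s}.
After a: {p, s}.
δ(p,a) = {p, s}; δ(s,a) = {q, s}.
Union: {p, q, s}.
After a: {p, q, s}.
δ(p,a) = {p, s}; δ(q,a) = {p, s}; δ(s,a) = {q, s}.
Union: {p, q, s}.
After a: {p, q, s}.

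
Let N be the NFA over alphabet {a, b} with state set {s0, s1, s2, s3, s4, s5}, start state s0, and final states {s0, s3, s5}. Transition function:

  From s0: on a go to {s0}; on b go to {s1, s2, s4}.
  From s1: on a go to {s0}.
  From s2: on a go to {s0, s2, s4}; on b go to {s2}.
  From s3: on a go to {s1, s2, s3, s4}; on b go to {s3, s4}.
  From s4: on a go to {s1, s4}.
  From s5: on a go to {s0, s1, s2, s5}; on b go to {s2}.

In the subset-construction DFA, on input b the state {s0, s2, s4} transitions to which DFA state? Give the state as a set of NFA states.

{s1, s2, s4}

δ(s0,b) = {s1, s2, s4}; δ(s2,b) = {s2}; δ(s4,b) = ∅.
Union: {s1, s2, s4}.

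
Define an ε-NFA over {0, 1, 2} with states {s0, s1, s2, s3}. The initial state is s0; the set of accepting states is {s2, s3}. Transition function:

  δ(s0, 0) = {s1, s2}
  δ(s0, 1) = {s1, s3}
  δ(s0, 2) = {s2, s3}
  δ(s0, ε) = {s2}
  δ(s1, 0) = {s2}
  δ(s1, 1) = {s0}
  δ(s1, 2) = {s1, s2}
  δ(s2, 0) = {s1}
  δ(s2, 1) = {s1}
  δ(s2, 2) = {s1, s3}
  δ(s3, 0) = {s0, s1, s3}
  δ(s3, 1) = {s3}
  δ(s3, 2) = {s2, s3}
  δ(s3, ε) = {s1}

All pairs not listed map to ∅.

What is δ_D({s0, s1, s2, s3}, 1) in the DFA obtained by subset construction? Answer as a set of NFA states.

{s0, s1, s2, s3}

δ(s0,1) = {s1, s3}; δ(s1,1) = {s0}; δ(s2,1) = {s1}; δ(s3,1) = {s3}.
Union: {s0, s1, s3}.
ε-closure gives {s0, s1, s2, s3}.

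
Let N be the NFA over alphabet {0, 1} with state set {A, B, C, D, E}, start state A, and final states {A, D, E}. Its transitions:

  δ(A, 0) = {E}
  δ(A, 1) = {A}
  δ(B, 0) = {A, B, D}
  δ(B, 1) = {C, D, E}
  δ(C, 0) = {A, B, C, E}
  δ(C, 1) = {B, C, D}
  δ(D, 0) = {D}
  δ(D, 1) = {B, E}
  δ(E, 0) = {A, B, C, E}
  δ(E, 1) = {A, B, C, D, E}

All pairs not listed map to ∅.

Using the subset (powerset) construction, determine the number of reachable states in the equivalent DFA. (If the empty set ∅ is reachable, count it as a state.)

4

Start state of the DFA: {A}.
{A} --0--> {E}  [new]
{A} --1--> {A}  [seen]
{E} --0--> {A, B, C, E}  [new]
{E} --1--> {A, B, C, D, E}  [new]
{A, B, C, E} --0--> {A, B, C, D, E}  [seen]
{A, B, C, E} --1--> {A, B, C, D, E}  [seen]
{A, B, C, D, E} --0--> {A, B, C, D, E}  [seen]
{A, B, C, D, E} --1--> {A, B, C, D, E}  [seen]
Reachable DFA states: {A}, {E}, {A, B, C, E}, {A, B, C, D, E}.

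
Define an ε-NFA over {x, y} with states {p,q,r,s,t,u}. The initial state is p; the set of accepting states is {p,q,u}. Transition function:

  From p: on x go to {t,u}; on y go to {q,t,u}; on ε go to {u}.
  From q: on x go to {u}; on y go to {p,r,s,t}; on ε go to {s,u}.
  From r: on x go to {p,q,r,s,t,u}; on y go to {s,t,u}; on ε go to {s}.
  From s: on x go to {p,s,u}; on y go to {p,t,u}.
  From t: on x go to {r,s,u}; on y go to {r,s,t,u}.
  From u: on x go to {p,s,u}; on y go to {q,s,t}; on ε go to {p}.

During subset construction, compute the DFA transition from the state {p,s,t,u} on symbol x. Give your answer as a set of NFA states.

δ(p,x) = {t,u}; δ(s,x) = {p,s,u}; δ(t,x) = {r,s,u}; δ(u,x) = {p,s,u}.
Union: {p,r,s,t,u}.

{p,r,s,t,u}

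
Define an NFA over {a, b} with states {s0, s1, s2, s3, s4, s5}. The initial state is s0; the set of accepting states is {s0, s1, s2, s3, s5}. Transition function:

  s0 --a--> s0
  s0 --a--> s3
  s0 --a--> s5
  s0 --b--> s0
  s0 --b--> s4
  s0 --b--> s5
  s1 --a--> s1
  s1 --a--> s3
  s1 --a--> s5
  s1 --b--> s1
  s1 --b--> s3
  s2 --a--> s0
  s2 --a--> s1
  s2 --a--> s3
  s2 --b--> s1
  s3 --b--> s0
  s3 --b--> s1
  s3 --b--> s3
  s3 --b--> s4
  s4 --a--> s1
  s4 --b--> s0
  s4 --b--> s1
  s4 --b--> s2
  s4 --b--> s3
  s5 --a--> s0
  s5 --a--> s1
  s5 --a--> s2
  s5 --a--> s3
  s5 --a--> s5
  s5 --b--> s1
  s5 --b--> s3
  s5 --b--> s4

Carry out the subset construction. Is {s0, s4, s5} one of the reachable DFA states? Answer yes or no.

yes

Start state of the DFA: {s0}.
{s0} --a--> {s0, s3, s5}  [new]
{s0} --b--> {s0, s4, s5}  [new]
{s0, s3, s5} --a--> {s0, s1, s2, s3, s5}  [new]
{s0, s3, s5} --b--> {s0, s1, s3, s4, s5}  [new]
{s0, s4, s5} --a--> {s0, s1, s2, s3, s5}  [seen]
{s0, s4, s5} --b--> {s0, s1, s2, s3, s4, s5}  [new]
{s0, s1, s2, s3, s5} --a--> {s0, s1, s2, s3, s5}  [seen]
{s0, s1, s2, s3, s5} --b--> {s0, s1, s3, s4, s5}  [seen]
{s0, s1, s3, s4, s5} --a--> {s0, s1, s2, s3, s5}  [seen]
{s0, s1, s3, s4, s5} --b--> {s0, s1, s2, s3, s4, s5}  [seen]
{s0, s1, s2, s3, s4, s5} --a--> {s0, s1, s2, s3, s5}  [seen]
{s0, s1, s2, s3, s4, s5} --b--> {s0, s1, s2, s3, s4, s5}  [seen]
Reachable DFA states: {s0}, {s0, s3, s5}, {s0, s4, s5}, {s0, s1, s2, s3, s5}, {s0, s1, s3, s4, s5}, {s0, s1, s2, s3, s4, s5}.
{s0, s4, s5} is among them.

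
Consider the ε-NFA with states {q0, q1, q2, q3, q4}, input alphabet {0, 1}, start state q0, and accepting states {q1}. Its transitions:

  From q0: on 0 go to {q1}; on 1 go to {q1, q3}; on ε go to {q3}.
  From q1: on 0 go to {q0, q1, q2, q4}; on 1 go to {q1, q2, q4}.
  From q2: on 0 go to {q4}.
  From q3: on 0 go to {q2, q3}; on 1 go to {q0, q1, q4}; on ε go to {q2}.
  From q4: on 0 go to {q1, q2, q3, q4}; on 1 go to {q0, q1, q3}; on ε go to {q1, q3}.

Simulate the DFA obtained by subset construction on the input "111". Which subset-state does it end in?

{q0, q1, q2, q3, q4}

Start: {q0, q2, q3}.
δ(q0,1) = {q1, q3}; δ(q2,1) = ∅; δ(q3,1) = {q0, q1, q4}.
Union: {q0, q1, q3, q4}.
ε-closure gives {q0, q1, q2, q3, q4}.
After 1: {q0, q1, q2, q3, q4}.
δ(q0,1) = {q1, q3}; δ(q1,1) = {q1, q2, q4}; δ(q2,1) = ∅; δ(q3,1) = {q0, q1, q4}; δ(q4,1) = {q0, q1, q3}.
Union: {q0, q1, q2, q3, q4}.
After 1: {q0, q1, q2, q3, q4}.
δ(q0,1) = {q1, q3}; δ(q1,1) = {q1, q2, q4}; δ(q2,1) = ∅; δ(q3,1) = {q0, q1, q4}; δ(q4,1) = {q0, q1, q3}.
Union: {q0, q1, q2, q3, q4}.
After 1: {q0, q1, q2, q3, q4}.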